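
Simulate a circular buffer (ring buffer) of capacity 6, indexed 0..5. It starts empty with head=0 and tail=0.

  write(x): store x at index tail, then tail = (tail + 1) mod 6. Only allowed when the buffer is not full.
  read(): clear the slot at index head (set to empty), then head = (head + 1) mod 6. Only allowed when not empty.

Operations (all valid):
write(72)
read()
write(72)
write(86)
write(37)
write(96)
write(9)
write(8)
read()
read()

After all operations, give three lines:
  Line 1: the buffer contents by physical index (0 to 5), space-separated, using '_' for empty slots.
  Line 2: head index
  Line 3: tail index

write(72): buf=[72 _ _ _ _ _], head=0, tail=1, size=1
read(): buf=[_ _ _ _ _ _], head=1, tail=1, size=0
write(72): buf=[_ 72 _ _ _ _], head=1, tail=2, size=1
write(86): buf=[_ 72 86 _ _ _], head=1, tail=3, size=2
write(37): buf=[_ 72 86 37 _ _], head=1, tail=4, size=3
write(96): buf=[_ 72 86 37 96 _], head=1, tail=5, size=4
write(9): buf=[_ 72 86 37 96 9], head=1, tail=0, size=5
write(8): buf=[8 72 86 37 96 9], head=1, tail=1, size=6
read(): buf=[8 _ 86 37 96 9], head=2, tail=1, size=5
read(): buf=[8 _ _ 37 96 9], head=3, tail=1, size=4

Answer: 8 _ _ 37 96 9
3
1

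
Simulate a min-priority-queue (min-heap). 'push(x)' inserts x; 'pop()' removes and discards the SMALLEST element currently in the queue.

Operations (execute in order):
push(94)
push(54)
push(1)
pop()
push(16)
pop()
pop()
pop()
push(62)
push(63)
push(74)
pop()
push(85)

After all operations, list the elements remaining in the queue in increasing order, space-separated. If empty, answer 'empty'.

push(94): heap contents = [94]
push(54): heap contents = [54, 94]
push(1): heap contents = [1, 54, 94]
pop() → 1: heap contents = [54, 94]
push(16): heap contents = [16, 54, 94]
pop() → 16: heap contents = [54, 94]
pop() → 54: heap contents = [94]
pop() → 94: heap contents = []
push(62): heap contents = [62]
push(63): heap contents = [62, 63]
push(74): heap contents = [62, 63, 74]
pop() → 62: heap contents = [63, 74]
push(85): heap contents = [63, 74, 85]

Answer: 63 74 85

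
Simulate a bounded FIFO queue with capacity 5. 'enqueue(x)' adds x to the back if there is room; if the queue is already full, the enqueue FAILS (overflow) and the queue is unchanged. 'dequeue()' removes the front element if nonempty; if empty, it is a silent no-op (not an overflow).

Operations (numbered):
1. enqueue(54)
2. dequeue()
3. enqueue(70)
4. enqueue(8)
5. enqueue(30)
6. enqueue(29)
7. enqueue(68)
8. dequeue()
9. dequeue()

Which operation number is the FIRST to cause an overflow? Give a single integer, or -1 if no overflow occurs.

Answer: -1

Derivation:
1. enqueue(54): size=1
2. dequeue(): size=0
3. enqueue(70): size=1
4. enqueue(8): size=2
5. enqueue(30): size=3
6. enqueue(29): size=4
7. enqueue(68): size=5
8. dequeue(): size=4
9. dequeue(): size=3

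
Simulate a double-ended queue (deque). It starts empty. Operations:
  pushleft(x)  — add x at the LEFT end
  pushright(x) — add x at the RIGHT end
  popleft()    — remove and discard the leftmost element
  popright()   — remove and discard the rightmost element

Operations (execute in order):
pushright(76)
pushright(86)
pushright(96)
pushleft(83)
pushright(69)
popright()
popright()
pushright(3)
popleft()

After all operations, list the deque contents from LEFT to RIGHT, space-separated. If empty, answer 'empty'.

pushright(76): [76]
pushright(86): [76, 86]
pushright(96): [76, 86, 96]
pushleft(83): [83, 76, 86, 96]
pushright(69): [83, 76, 86, 96, 69]
popright(): [83, 76, 86, 96]
popright(): [83, 76, 86]
pushright(3): [83, 76, 86, 3]
popleft(): [76, 86, 3]

Answer: 76 86 3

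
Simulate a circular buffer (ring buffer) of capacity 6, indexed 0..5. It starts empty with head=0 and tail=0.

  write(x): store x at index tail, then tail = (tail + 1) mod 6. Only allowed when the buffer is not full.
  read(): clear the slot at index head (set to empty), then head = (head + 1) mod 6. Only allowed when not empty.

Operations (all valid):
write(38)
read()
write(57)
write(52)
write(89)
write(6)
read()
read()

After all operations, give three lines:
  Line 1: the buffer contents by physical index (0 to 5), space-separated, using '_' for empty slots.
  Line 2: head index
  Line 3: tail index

Answer: _ _ _ 89 6 _
3
5

Derivation:
write(38): buf=[38 _ _ _ _ _], head=0, tail=1, size=1
read(): buf=[_ _ _ _ _ _], head=1, tail=1, size=0
write(57): buf=[_ 57 _ _ _ _], head=1, tail=2, size=1
write(52): buf=[_ 57 52 _ _ _], head=1, tail=3, size=2
write(89): buf=[_ 57 52 89 _ _], head=1, tail=4, size=3
write(6): buf=[_ 57 52 89 6 _], head=1, tail=5, size=4
read(): buf=[_ _ 52 89 6 _], head=2, tail=5, size=3
read(): buf=[_ _ _ 89 6 _], head=3, tail=5, size=2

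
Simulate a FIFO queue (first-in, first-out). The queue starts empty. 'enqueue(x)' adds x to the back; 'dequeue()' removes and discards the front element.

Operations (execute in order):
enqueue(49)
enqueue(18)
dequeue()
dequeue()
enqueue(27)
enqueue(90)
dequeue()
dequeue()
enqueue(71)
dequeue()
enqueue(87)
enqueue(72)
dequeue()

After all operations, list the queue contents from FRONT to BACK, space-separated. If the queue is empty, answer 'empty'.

Answer: 72

Derivation:
enqueue(49): [49]
enqueue(18): [49, 18]
dequeue(): [18]
dequeue(): []
enqueue(27): [27]
enqueue(90): [27, 90]
dequeue(): [90]
dequeue(): []
enqueue(71): [71]
dequeue(): []
enqueue(87): [87]
enqueue(72): [87, 72]
dequeue(): [72]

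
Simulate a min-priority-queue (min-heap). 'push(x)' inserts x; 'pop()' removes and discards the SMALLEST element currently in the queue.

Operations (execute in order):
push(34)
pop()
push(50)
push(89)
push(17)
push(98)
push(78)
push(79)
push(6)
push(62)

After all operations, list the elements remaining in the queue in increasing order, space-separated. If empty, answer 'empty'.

Answer: 6 17 50 62 78 79 89 98

Derivation:
push(34): heap contents = [34]
pop() → 34: heap contents = []
push(50): heap contents = [50]
push(89): heap contents = [50, 89]
push(17): heap contents = [17, 50, 89]
push(98): heap contents = [17, 50, 89, 98]
push(78): heap contents = [17, 50, 78, 89, 98]
push(79): heap contents = [17, 50, 78, 79, 89, 98]
push(6): heap contents = [6, 17, 50, 78, 79, 89, 98]
push(62): heap contents = [6, 17, 50, 62, 78, 79, 89, 98]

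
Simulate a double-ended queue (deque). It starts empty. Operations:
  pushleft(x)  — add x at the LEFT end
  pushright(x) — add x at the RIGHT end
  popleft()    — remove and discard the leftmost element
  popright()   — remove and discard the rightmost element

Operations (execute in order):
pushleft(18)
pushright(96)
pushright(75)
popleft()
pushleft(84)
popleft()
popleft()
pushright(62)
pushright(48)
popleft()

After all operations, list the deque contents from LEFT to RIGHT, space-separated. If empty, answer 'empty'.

pushleft(18): [18]
pushright(96): [18, 96]
pushright(75): [18, 96, 75]
popleft(): [96, 75]
pushleft(84): [84, 96, 75]
popleft(): [96, 75]
popleft(): [75]
pushright(62): [75, 62]
pushright(48): [75, 62, 48]
popleft(): [62, 48]

Answer: 62 48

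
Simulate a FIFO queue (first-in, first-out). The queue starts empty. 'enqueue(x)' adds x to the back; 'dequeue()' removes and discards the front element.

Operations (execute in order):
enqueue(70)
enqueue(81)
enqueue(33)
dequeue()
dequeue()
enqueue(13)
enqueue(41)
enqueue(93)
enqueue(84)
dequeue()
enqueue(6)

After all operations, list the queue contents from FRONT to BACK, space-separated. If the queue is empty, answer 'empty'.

Answer: 13 41 93 84 6

Derivation:
enqueue(70): [70]
enqueue(81): [70, 81]
enqueue(33): [70, 81, 33]
dequeue(): [81, 33]
dequeue(): [33]
enqueue(13): [33, 13]
enqueue(41): [33, 13, 41]
enqueue(93): [33, 13, 41, 93]
enqueue(84): [33, 13, 41, 93, 84]
dequeue(): [13, 41, 93, 84]
enqueue(6): [13, 41, 93, 84, 6]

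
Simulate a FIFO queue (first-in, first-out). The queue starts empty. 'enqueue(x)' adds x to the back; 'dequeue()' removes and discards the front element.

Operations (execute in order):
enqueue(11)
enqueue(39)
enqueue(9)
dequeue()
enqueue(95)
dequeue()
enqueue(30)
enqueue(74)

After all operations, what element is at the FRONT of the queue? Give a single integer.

enqueue(11): queue = [11]
enqueue(39): queue = [11, 39]
enqueue(9): queue = [11, 39, 9]
dequeue(): queue = [39, 9]
enqueue(95): queue = [39, 9, 95]
dequeue(): queue = [9, 95]
enqueue(30): queue = [9, 95, 30]
enqueue(74): queue = [9, 95, 30, 74]

Answer: 9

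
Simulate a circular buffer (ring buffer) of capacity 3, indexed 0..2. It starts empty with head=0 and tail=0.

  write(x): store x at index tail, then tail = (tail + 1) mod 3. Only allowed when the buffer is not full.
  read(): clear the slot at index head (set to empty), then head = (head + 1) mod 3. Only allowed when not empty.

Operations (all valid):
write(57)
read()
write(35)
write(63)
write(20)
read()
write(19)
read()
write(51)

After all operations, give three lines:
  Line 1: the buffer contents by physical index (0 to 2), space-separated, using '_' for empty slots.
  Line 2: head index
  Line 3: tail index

write(57): buf=[57 _ _], head=0, tail=1, size=1
read(): buf=[_ _ _], head=1, tail=1, size=0
write(35): buf=[_ 35 _], head=1, tail=2, size=1
write(63): buf=[_ 35 63], head=1, tail=0, size=2
write(20): buf=[20 35 63], head=1, tail=1, size=3
read(): buf=[20 _ 63], head=2, tail=1, size=2
write(19): buf=[20 19 63], head=2, tail=2, size=3
read(): buf=[20 19 _], head=0, tail=2, size=2
write(51): buf=[20 19 51], head=0, tail=0, size=3

Answer: 20 19 51
0
0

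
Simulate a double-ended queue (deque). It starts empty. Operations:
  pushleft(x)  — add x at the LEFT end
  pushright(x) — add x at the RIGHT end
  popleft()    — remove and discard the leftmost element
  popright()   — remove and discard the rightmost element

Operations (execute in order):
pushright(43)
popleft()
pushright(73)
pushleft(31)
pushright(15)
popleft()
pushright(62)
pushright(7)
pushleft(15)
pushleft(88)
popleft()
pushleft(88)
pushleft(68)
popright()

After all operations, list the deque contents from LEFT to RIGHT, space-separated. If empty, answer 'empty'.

pushright(43): [43]
popleft(): []
pushright(73): [73]
pushleft(31): [31, 73]
pushright(15): [31, 73, 15]
popleft(): [73, 15]
pushright(62): [73, 15, 62]
pushright(7): [73, 15, 62, 7]
pushleft(15): [15, 73, 15, 62, 7]
pushleft(88): [88, 15, 73, 15, 62, 7]
popleft(): [15, 73, 15, 62, 7]
pushleft(88): [88, 15, 73, 15, 62, 7]
pushleft(68): [68, 88, 15, 73, 15, 62, 7]
popright(): [68, 88, 15, 73, 15, 62]

Answer: 68 88 15 73 15 62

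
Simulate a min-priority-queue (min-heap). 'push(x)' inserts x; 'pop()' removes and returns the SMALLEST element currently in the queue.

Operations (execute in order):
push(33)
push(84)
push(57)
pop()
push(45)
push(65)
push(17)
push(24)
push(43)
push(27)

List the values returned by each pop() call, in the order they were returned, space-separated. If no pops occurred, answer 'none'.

Answer: 33

Derivation:
push(33): heap contents = [33]
push(84): heap contents = [33, 84]
push(57): heap contents = [33, 57, 84]
pop() → 33: heap contents = [57, 84]
push(45): heap contents = [45, 57, 84]
push(65): heap contents = [45, 57, 65, 84]
push(17): heap contents = [17, 45, 57, 65, 84]
push(24): heap contents = [17, 24, 45, 57, 65, 84]
push(43): heap contents = [17, 24, 43, 45, 57, 65, 84]
push(27): heap contents = [17, 24, 27, 43, 45, 57, 65, 84]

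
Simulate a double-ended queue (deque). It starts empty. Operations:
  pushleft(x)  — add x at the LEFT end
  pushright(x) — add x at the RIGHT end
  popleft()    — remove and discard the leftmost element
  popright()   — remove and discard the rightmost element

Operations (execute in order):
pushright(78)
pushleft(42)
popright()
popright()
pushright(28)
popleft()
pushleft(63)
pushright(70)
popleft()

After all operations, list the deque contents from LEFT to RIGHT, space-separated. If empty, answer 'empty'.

pushright(78): [78]
pushleft(42): [42, 78]
popright(): [42]
popright(): []
pushright(28): [28]
popleft(): []
pushleft(63): [63]
pushright(70): [63, 70]
popleft(): [70]

Answer: 70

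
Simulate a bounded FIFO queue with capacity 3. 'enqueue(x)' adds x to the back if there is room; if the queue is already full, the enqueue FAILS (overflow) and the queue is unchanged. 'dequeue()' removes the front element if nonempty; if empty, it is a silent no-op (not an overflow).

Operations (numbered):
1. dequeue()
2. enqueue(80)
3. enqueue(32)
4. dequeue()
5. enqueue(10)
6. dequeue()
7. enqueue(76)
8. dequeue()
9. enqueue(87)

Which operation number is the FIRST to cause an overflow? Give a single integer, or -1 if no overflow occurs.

1. dequeue(): empty, no-op, size=0
2. enqueue(80): size=1
3. enqueue(32): size=2
4. dequeue(): size=1
5. enqueue(10): size=2
6. dequeue(): size=1
7. enqueue(76): size=2
8. dequeue(): size=1
9. enqueue(87): size=2

Answer: -1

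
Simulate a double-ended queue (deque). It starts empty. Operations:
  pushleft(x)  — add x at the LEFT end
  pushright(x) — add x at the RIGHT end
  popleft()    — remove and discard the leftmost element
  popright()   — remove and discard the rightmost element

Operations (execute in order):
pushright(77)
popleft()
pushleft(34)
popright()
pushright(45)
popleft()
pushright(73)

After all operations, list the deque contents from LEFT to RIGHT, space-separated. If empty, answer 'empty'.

pushright(77): [77]
popleft(): []
pushleft(34): [34]
popright(): []
pushright(45): [45]
popleft(): []
pushright(73): [73]

Answer: 73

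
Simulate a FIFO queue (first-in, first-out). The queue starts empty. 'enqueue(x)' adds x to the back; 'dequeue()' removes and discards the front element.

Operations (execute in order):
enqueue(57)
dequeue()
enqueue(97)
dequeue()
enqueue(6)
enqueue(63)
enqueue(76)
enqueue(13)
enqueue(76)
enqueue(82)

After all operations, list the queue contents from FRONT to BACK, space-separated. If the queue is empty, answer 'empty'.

Answer: 6 63 76 13 76 82

Derivation:
enqueue(57): [57]
dequeue(): []
enqueue(97): [97]
dequeue(): []
enqueue(6): [6]
enqueue(63): [6, 63]
enqueue(76): [6, 63, 76]
enqueue(13): [6, 63, 76, 13]
enqueue(76): [6, 63, 76, 13, 76]
enqueue(82): [6, 63, 76, 13, 76, 82]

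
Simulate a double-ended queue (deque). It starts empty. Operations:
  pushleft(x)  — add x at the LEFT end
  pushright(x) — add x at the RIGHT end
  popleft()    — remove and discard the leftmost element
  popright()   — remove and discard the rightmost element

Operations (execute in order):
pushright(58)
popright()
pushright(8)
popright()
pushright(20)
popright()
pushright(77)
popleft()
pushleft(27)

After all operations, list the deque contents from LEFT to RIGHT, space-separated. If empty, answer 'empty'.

Answer: 27

Derivation:
pushright(58): [58]
popright(): []
pushright(8): [8]
popright(): []
pushright(20): [20]
popright(): []
pushright(77): [77]
popleft(): []
pushleft(27): [27]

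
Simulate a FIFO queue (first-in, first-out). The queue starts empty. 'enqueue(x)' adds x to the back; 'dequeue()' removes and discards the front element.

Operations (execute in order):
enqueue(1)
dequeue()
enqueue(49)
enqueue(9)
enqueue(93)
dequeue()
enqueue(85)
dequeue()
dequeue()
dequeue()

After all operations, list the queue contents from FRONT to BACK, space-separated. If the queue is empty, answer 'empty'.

enqueue(1): [1]
dequeue(): []
enqueue(49): [49]
enqueue(9): [49, 9]
enqueue(93): [49, 9, 93]
dequeue(): [9, 93]
enqueue(85): [9, 93, 85]
dequeue(): [93, 85]
dequeue(): [85]
dequeue(): []

Answer: empty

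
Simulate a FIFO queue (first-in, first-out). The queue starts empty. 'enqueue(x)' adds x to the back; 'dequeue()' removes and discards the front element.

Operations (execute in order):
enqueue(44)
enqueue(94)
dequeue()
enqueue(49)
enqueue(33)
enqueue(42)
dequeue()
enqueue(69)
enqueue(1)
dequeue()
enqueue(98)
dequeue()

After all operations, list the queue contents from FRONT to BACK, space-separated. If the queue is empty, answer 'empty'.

Answer: 42 69 1 98

Derivation:
enqueue(44): [44]
enqueue(94): [44, 94]
dequeue(): [94]
enqueue(49): [94, 49]
enqueue(33): [94, 49, 33]
enqueue(42): [94, 49, 33, 42]
dequeue(): [49, 33, 42]
enqueue(69): [49, 33, 42, 69]
enqueue(1): [49, 33, 42, 69, 1]
dequeue(): [33, 42, 69, 1]
enqueue(98): [33, 42, 69, 1, 98]
dequeue(): [42, 69, 1, 98]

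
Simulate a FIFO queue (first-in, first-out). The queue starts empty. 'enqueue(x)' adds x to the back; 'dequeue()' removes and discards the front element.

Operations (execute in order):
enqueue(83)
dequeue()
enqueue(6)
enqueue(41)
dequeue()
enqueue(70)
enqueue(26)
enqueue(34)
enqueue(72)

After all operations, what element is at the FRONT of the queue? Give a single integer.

Answer: 41

Derivation:
enqueue(83): queue = [83]
dequeue(): queue = []
enqueue(6): queue = [6]
enqueue(41): queue = [6, 41]
dequeue(): queue = [41]
enqueue(70): queue = [41, 70]
enqueue(26): queue = [41, 70, 26]
enqueue(34): queue = [41, 70, 26, 34]
enqueue(72): queue = [41, 70, 26, 34, 72]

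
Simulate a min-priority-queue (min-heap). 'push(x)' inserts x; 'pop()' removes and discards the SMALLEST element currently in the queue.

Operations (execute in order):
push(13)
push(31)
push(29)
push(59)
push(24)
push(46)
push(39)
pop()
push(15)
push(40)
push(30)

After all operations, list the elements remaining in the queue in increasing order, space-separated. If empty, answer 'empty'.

push(13): heap contents = [13]
push(31): heap contents = [13, 31]
push(29): heap contents = [13, 29, 31]
push(59): heap contents = [13, 29, 31, 59]
push(24): heap contents = [13, 24, 29, 31, 59]
push(46): heap contents = [13, 24, 29, 31, 46, 59]
push(39): heap contents = [13, 24, 29, 31, 39, 46, 59]
pop() → 13: heap contents = [24, 29, 31, 39, 46, 59]
push(15): heap contents = [15, 24, 29, 31, 39, 46, 59]
push(40): heap contents = [15, 24, 29, 31, 39, 40, 46, 59]
push(30): heap contents = [15, 24, 29, 30, 31, 39, 40, 46, 59]

Answer: 15 24 29 30 31 39 40 46 59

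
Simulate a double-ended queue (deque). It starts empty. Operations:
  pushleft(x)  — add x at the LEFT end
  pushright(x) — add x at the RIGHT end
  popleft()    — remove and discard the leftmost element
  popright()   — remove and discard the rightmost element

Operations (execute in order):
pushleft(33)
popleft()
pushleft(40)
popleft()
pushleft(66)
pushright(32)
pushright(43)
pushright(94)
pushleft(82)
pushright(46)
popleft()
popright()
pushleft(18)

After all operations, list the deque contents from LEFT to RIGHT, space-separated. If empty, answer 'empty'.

Answer: 18 66 32 43 94

Derivation:
pushleft(33): [33]
popleft(): []
pushleft(40): [40]
popleft(): []
pushleft(66): [66]
pushright(32): [66, 32]
pushright(43): [66, 32, 43]
pushright(94): [66, 32, 43, 94]
pushleft(82): [82, 66, 32, 43, 94]
pushright(46): [82, 66, 32, 43, 94, 46]
popleft(): [66, 32, 43, 94, 46]
popright(): [66, 32, 43, 94]
pushleft(18): [18, 66, 32, 43, 94]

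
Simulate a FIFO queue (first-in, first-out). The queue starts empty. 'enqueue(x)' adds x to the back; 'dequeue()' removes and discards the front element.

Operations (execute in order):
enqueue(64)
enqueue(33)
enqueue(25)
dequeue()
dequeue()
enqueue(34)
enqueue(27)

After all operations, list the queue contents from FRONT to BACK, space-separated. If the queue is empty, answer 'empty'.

Answer: 25 34 27

Derivation:
enqueue(64): [64]
enqueue(33): [64, 33]
enqueue(25): [64, 33, 25]
dequeue(): [33, 25]
dequeue(): [25]
enqueue(34): [25, 34]
enqueue(27): [25, 34, 27]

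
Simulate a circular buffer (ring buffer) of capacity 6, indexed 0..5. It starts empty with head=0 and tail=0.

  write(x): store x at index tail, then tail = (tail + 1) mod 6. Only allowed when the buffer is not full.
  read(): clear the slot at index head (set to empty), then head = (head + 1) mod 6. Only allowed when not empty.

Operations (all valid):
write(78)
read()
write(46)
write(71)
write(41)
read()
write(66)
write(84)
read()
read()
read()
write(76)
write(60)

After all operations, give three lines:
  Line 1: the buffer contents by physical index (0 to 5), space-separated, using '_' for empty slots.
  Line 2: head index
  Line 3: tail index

write(78): buf=[78 _ _ _ _ _], head=0, tail=1, size=1
read(): buf=[_ _ _ _ _ _], head=1, tail=1, size=0
write(46): buf=[_ 46 _ _ _ _], head=1, tail=2, size=1
write(71): buf=[_ 46 71 _ _ _], head=1, tail=3, size=2
write(41): buf=[_ 46 71 41 _ _], head=1, tail=4, size=3
read(): buf=[_ _ 71 41 _ _], head=2, tail=4, size=2
write(66): buf=[_ _ 71 41 66 _], head=2, tail=5, size=3
write(84): buf=[_ _ 71 41 66 84], head=2, tail=0, size=4
read(): buf=[_ _ _ 41 66 84], head=3, tail=0, size=3
read(): buf=[_ _ _ _ 66 84], head=4, tail=0, size=2
read(): buf=[_ _ _ _ _ 84], head=5, tail=0, size=1
write(76): buf=[76 _ _ _ _ 84], head=5, tail=1, size=2
write(60): buf=[76 60 _ _ _ 84], head=5, tail=2, size=3

Answer: 76 60 _ _ _ 84
5
2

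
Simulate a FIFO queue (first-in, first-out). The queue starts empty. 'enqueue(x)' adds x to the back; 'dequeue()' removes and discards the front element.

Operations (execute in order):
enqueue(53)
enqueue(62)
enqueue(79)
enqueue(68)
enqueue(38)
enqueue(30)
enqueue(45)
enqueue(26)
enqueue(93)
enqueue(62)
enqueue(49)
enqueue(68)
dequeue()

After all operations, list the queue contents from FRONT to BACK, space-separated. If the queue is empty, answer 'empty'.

enqueue(53): [53]
enqueue(62): [53, 62]
enqueue(79): [53, 62, 79]
enqueue(68): [53, 62, 79, 68]
enqueue(38): [53, 62, 79, 68, 38]
enqueue(30): [53, 62, 79, 68, 38, 30]
enqueue(45): [53, 62, 79, 68, 38, 30, 45]
enqueue(26): [53, 62, 79, 68, 38, 30, 45, 26]
enqueue(93): [53, 62, 79, 68, 38, 30, 45, 26, 93]
enqueue(62): [53, 62, 79, 68, 38, 30, 45, 26, 93, 62]
enqueue(49): [53, 62, 79, 68, 38, 30, 45, 26, 93, 62, 49]
enqueue(68): [53, 62, 79, 68, 38, 30, 45, 26, 93, 62, 49, 68]
dequeue(): [62, 79, 68, 38, 30, 45, 26, 93, 62, 49, 68]

Answer: 62 79 68 38 30 45 26 93 62 49 68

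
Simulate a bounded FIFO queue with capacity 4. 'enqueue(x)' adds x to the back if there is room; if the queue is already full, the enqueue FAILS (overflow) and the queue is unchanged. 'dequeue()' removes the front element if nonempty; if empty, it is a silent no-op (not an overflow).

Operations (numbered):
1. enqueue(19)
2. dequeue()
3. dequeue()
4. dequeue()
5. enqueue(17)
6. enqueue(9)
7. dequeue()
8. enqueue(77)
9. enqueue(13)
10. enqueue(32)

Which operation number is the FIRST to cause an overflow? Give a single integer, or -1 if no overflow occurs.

1. enqueue(19): size=1
2. dequeue(): size=0
3. dequeue(): empty, no-op, size=0
4. dequeue(): empty, no-op, size=0
5. enqueue(17): size=1
6. enqueue(9): size=2
7. dequeue(): size=1
8. enqueue(77): size=2
9. enqueue(13): size=3
10. enqueue(32): size=4

Answer: -1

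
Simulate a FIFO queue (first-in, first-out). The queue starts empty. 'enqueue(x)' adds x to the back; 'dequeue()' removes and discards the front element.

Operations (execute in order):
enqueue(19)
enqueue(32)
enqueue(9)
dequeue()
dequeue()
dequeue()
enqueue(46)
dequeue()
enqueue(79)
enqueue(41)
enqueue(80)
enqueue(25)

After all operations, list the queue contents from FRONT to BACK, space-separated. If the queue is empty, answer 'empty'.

Answer: 79 41 80 25

Derivation:
enqueue(19): [19]
enqueue(32): [19, 32]
enqueue(9): [19, 32, 9]
dequeue(): [32, 9]
dequeue(): [9]
dequeue(): []
enqueue(46): [46]
dequeue(): []
enqueue(79): [79]
enqueue(41): [79, 41]
enqueue(80): [79, 41, 80]
enqueue(25): [79, 41, 80, 25]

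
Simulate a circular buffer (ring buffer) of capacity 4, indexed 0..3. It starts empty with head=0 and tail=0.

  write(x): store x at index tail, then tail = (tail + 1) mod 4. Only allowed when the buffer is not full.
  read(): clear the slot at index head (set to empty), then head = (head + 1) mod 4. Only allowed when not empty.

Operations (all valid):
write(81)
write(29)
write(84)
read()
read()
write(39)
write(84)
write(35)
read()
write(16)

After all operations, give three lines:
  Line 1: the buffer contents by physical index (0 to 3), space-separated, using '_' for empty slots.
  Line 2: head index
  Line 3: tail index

write(81): buf=[81 _ _ _], head=0, tail=1, size=1
write(29): buf=[81 29 _ _], head=0, tail=2, size=2
write(84): buf=[81 29 84 _], head=0, tail=3, size=3
read(): buf=[_ 29 84 _], head=1, tail=3, size=2
read(): buf=[_ _ 84 _], head=2, tail=3, size=1
write(39): buf=[_ _ 84 39], head=2, tail=0, size=2
write(84): buf=[84 _ 84 39], head=2, tail=1, size=3
write(35): buf=[84 35 84 39], head=2, tail=2, size=4
read(): buf=[84 35 _ 39], head=3, tail=2, size=3
write(16): buf=[84 35 16 39], head=3, tail=3, size=4

Answer: 84 35 16 39
3
3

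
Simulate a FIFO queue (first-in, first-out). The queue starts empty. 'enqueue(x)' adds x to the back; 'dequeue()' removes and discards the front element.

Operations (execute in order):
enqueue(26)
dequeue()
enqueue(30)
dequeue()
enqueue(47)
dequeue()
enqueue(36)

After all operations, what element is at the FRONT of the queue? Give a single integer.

enqueue(26): queue = [26]
dequeue(): queue = []
enqueue(30): queue = [30]
dequeue(): queue = []
enqueue(47): queue = [47]
dequeue(): queue = []
enqueue(36): queue = [36]

Answer: 36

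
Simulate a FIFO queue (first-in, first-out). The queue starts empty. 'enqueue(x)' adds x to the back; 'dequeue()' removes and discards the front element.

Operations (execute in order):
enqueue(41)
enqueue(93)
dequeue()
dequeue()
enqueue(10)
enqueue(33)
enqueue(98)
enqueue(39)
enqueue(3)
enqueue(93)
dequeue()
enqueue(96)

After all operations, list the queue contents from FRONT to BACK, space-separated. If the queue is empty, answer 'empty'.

Answer: 33 98 39 3 93 96

Derivation:
enqueue(41): [41]
enqueue(93): [41, 93]
dequeue(): [93]
dequeue(): []
enqueue(10): [10]
enqueue(33): [10, 33]
enqueue(98): [10, 33, 98]
enqueue(39): [10, 33, 98, 39]
enqueue(3): [10, 33, 98, 39, 3]
enqueue(93): [10, 33, 98, 39, 3, 93]
dequeue(): [33, 98, 39, 3, 93]
enqueue(96): [33, 98, 39, 3, 93, 96]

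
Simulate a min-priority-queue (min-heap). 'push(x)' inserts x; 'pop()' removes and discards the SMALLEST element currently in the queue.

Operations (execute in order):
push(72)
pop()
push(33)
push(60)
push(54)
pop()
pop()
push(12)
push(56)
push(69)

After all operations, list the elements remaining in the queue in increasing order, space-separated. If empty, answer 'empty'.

Answer: 12 56 60 69

Derivation:
push(72): heap contents = [72]
pop() → 72: heap contents = []
push(33): heap contents = [33]
push(60): heap contents = [33, 60]
push(54): heap contents = [33, 54, 60]
pop() → 33: heap contents = [54, 60]
pop() → 54: heap contents = [60]
push(12): heap contents = [12, 60]
push(56): heap contents = [12, 56, 60]
push(69): heap contents = [12, 56, 60, 69]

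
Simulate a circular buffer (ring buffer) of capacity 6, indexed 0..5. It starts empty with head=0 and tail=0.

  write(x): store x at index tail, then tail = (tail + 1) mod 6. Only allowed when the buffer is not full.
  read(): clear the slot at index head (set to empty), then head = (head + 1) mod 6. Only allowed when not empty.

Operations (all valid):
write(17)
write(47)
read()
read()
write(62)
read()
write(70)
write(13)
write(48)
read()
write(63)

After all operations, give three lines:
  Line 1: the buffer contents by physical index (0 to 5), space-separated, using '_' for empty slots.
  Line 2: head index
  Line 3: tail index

write(17): buf=[17 _ _ _ _ _], head=0, tail=1, size=1
write(47): buf=[17 47 _ _ _ _], head=0, tail=2, size=2
read(): buf=[_ 47 _ _ _ _], head=1, tail=2, size=1
read(): buf=[_ _ _ _ _ _], head=2, tail=2, size=0
write(62): buf=[_ _ 62 _ _ _], head=2, tail=3, size=1
read(): buf=[_ _ _ _ _ _], head=3, tail=3, size=0
write(70): buf=[_ _ _ 70 _ _], head=3, tail=4, size=1
write(13): buf=[_ _ _ 70 13 _], head=3, tail=5, size=2
write(48): buf=[_ _ _ 70 13 48], head=3, tail=0, size=3
read(): buf=[_ _ _ _ 13 48], head=4, tail=0, size=2
write(63): buf=[63 _ _ _ 13 48], head=4, tail=1, size=3

Answer: 63 _ _ _ 13 48
4
1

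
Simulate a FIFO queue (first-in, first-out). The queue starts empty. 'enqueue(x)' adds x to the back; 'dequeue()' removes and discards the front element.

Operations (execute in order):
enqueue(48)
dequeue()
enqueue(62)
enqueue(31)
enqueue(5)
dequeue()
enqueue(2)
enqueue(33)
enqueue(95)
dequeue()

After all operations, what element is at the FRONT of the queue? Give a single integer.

Answer: 5

Derivation:
enqueue(48): queue = [48]
dequeue(): queue = []
enqueue(62): queue = [62]
enqueue(31): queue = [62, 31]
enqueue(5): queue = [62, 31, 5]
dequeue(): queue = [31, 5]
enqueue(2): queue = [31, 5, 2]
enqueue(33): queue = [31, 5, 2, 33]
enqueue(95): queue = [31, 5, 2, 33, 95]
dequeue(): queue = [5, 2, 33, 95]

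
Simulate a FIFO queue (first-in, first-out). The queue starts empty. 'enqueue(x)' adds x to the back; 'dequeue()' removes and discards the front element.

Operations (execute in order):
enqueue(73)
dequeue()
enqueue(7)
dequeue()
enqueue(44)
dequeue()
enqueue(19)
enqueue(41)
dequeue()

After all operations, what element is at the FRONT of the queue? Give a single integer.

Answer: 41

Derivation:
enqueue(73): queue = [73]
dequeue(): queue = []
enqueue(7): queue = [7]
dequeue(): queue = []
enqueue(44): queue = [44]
dequeue(): queue = []
enqueue(19): queue = [19]
enqueue(41): queue = [19, 41]
dequeue(): queue = [41]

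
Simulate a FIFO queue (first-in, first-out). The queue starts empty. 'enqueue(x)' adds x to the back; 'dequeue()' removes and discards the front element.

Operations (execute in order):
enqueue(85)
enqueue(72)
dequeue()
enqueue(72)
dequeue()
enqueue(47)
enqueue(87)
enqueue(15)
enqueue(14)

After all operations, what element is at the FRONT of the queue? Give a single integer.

enqueue(85): queue = [85]
enqueue(72): queue = [85, 72]
dequeue(): queue = [72]
enqueue(72): queue = [72, 72]
dequeue(): queue = [72]
enqueue(47): queue = [72, 47]
enqueue(87): queue = [72, 47, 87]
enqueue(15): queue = [72, 47, 87, 15]
enqueue(14): queue = [72, 47, 87, 15, 14]

Answer: 72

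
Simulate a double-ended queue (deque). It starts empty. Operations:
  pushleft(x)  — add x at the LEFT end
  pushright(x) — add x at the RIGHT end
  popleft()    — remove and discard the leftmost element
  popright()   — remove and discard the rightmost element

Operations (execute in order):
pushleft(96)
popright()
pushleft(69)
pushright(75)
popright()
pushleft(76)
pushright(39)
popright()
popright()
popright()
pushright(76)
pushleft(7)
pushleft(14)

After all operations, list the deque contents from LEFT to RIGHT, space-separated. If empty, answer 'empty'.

Answer: 14 7 76

Derivation:
pushleft(96): [96]
popright(): []
pushleft(69): [69]
pushright(75): [69, 75]
popright(): [69]
pushleft(76): [76, 69]
pushright(39): [76, 69, 39]
popright(): [76, 69]
popright(): [76]
popright(): []
pushright(76): [76]
pushleft(7): [7, 76]
pushleft(14): [14, 7, 76]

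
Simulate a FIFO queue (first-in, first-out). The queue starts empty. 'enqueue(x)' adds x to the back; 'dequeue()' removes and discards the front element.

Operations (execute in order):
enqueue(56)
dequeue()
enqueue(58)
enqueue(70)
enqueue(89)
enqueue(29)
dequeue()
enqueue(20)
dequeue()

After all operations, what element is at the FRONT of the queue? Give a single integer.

enqueue(56): queue = [56]
dequeue(): queue = []
enqueue(58): queue = [58]
enqueue(70): queue = [58, 70]
enqueue(89): queue = [58, 70, 89]
enqueue(29): queue = [58, 70, 89, 29]
dequeue(): queue = [70, 89, 29]
enqueue(20): queue = [70, 89, 29, 20]
dequeue(): queue = [89, 29, 20]

Answer: 89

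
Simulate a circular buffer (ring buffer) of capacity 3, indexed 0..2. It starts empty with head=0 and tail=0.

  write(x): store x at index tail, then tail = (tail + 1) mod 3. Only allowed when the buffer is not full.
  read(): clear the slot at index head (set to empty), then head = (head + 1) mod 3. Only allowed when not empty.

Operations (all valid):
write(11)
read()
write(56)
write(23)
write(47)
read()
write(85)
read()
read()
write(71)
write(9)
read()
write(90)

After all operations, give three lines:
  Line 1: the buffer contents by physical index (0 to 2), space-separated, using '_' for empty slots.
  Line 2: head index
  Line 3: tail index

write(11): buf=[11 _ _], head=0, tail=1, size=1
read(): buf=[_ _ _], head=1, tail=1, size=0
write(56): buf=[_ 56 _], head=1, tail=2, size=1
write(23): buf=[_ 56 23], head=1, tail=0, size=2
write(47): buf=[47 56 23], head=1, tail=1, size=3
read(): buf=[47 _ 23], head=2, tail=1, size=2
write(85): buf=[47 85 23], head=2, tail=2, size=3
read(): buf=[47 85 _], head=0, tail=2, size=2
read(): buf=[_ 85 _], head=1, tail=2, size=1
write(71): buf=[_ 85 71], head=1, tail=0, size=2
write(9): buf=[9 85 71], head=1, tail=1, size=3
read(): buf=[9 _ 71], head=2, tail=1, size=2
write(90): buf=[9 90 71], head=2, tail=2, size=3

Answer: 9 90 71
2
2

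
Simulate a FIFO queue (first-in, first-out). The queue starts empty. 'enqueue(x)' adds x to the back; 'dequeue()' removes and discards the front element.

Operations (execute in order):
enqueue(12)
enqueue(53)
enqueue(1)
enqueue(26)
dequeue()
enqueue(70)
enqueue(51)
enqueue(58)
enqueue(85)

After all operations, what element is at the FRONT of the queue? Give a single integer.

Answer: 53

Derivation:
enqueue(12): queue = [12]
enqueue(53): queue = [12, 53]
enqueue(1): queue = [12, 53, 1]
enqueue(26): queue = [12, 53, 1, 26]
dequeue(): queue = [53, 1, 26]
enqueue(70): queue = [53, 1, 26, 70]
enqueue(51): queue = [53, 1, 26, 70, 51]
enqueue(58): queue = [53, 1, 26, 70, 51, 58]
enqueue(85): queue = [53, 1, 26, 70, 51, 58, 85]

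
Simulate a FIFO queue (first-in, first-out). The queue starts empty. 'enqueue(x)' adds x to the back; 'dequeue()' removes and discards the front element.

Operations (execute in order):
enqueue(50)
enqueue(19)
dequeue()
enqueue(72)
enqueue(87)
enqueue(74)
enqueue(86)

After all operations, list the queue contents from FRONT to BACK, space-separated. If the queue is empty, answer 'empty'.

enqueue(50): [50]
enqueue(19): [50, 19]
dequeue(): [19]
enqueue(72): [19, 72]
enqueue(87): [19, 72, 87]
enqueue(74): [19, 72, 87, 74]
enqueue(86): [19, 72, 87, 74, 86]

Answer: 19 72 87 74 86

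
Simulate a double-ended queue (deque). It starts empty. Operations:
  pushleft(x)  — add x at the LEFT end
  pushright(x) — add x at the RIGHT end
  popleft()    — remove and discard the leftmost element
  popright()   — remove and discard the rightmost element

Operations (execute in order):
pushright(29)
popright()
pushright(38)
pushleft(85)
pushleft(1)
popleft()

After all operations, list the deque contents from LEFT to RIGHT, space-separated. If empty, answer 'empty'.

Answer: 85 38

Derivation:
pushright(29): [29]
popright(): []
pushright(38): [38]
pushleft(85): [85, 38]
pushleft(1): [1, 85, 38]
popleft(): [85, 38]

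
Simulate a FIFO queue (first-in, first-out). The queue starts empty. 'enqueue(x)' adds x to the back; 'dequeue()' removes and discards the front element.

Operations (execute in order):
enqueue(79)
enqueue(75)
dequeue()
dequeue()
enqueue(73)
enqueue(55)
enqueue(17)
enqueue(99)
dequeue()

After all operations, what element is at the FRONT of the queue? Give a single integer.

Answer: 55

Derivation:
enqueue(79): queue = [79]
enqueue(75): queue = [79, 75]
dequeue(): queue = [75]
dequeue(): queue = []
enqueue(73): queue = [73]
enqueue(55): queue = [73, 55]
enqueue(17): queue = [73, 55, 17]
enqueue(99): queue = [73, 55, 17, 99]
dequeue(): queue = [55, 17, 99]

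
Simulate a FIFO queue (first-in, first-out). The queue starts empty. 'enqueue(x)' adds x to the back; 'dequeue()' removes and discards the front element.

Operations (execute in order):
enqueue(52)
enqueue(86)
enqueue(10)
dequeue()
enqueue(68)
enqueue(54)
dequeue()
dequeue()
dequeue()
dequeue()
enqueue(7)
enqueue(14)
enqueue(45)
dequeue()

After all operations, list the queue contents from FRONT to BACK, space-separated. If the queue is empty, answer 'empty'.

enqueue(52): [52]
enqueue(86): [52, 86]
enqueue(10): [52, 86, 10]
dequeue(): [86, 10]
enqueue(68): [86, 10, 68]
enqueue(54): [86, 10, 68, 54]
dequeue(): [10, 68, 54]
dequeue(): [68, 54]
dequeue(): [54]
dequeue(): []
enqueue(7): [7]
enqueue(14): [7, 14]
enqueue(45): [7, 14, 45]
dequeue(): [14, 45]

Answer: 14 45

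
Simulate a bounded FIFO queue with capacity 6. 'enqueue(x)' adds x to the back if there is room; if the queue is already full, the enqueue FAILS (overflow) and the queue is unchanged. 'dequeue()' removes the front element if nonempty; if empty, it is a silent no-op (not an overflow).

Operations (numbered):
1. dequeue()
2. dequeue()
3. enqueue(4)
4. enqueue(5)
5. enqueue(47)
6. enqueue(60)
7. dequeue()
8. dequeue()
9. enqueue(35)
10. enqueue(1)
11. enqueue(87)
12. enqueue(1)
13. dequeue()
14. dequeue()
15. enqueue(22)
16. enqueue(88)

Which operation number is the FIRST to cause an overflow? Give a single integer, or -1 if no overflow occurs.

Answer: -1

Derivation:
1. dequeue(): empty, no-op, size=0
2. dequeue(): empty, no-op, size=0
3. enqueue(4): size=1
4. enqueue(5): size=2
5. enqueue(47): size=3
6. enqueue(60): size=4
7. dequeue(): size=3
8. dequeue(): size=2
9. enqueue(35): size=3
10. enqueue(1): size=4
11. enqueue(87): size=5
12. enqueue(1): size=6
13. dequeue(): size=5
14. dequeue(): size=4
15. enqueue(22): size=5
16. enqueue(88): size=6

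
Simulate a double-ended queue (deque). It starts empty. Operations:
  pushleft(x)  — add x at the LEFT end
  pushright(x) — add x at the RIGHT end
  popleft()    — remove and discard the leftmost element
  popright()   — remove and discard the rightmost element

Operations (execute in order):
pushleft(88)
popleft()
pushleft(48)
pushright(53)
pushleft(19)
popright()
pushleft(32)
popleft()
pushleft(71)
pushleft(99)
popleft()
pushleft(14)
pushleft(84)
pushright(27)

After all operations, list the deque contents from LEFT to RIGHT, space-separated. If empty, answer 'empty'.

Answer: 84 14 71 19 48 27

Derivation:
pushleft(88): [88]
popleft(): []
pushleft(48): [48]
pushright(53): [48, 53]
pushleft(19): [19, 48, 53]
popright(): [19, 48]
pushleft(32): [32, 19, 48]
popleft(): [19, 48]
pushleft(71): [71, 19, 48]
pushleft(99): [99, 71, 19, 48]
popleft(): [71, 19, 48]
pushleft(14): [14, 71, 19, 48]
pushleft(84): [84, 14, 71, 19, 48]
pushright(27): [84, 14, 71, 19, 48, 27]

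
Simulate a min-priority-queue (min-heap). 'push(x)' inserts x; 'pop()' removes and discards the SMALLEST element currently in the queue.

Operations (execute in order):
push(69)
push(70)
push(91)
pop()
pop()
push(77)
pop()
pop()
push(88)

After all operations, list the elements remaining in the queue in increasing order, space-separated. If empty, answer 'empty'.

Answer: 88

Derivation:
push(69): heap contents = [69]
push(70): heap contents = [69, 70]
push(91): heap contents = [69, 70, 91]
pop() → 69: heap contents = [70, 91]
pop() → 70: heap contents = [91]
push(77): heap contents = [77, 91]
pop() → 77: heap contents = [91]
pop() → 91: heap contents = []
push(88): heap contents = [88]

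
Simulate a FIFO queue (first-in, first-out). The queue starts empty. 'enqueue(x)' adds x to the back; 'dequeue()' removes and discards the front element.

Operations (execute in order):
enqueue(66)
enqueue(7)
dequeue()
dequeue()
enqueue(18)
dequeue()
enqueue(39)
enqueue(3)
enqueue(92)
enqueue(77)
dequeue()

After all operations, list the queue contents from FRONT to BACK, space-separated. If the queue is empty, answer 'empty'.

enqueue(66): [66]
enqueue(7): [66, 7]
dequeue(): [7]
dequeue(): []
enqueue(18): [18]
dequeue(): []
enqueue(39): [39]
enqueue(3): [39, 3]
enqueue(92): [39, 3, 92]
enqueue(77): [39, 3, 92, 77]
dequeue(): [3, 92, 77]

Answer: 3 92 77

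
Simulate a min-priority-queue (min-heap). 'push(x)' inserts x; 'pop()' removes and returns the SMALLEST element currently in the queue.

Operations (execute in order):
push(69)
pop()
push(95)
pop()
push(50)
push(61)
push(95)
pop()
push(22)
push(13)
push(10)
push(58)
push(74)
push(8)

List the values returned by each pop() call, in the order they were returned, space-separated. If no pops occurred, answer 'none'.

push(69): heap contents = [69]
pop() → 69: heap contents = []
push(95): heap contents = [95]
pop() → 95: heap contents = []
push(50): heap contents = [50]
push(61): heap contents = [50, 61]
push(95): heap contents = [50, 61, 95]
pop() → 50: heap contents = [61, 95]
push(22): heap contents = [22, 61, 95]
push(13): heap contents = [13, 22, 61, 95]
push(10): heap contents = [10, 13, 22, 61, 95]
push(58): heap contents = [10, 13, 22, 58, 61, 95]
push(74): heap contents = [10, 13, 22, 58, 61, 74, 95]
push(8): heap contents = [8, 10, 13, 22, 58, 61, 74, 95]

Answer: 69 95 50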